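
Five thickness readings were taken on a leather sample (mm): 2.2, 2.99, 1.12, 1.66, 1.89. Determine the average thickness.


Sum = 2.2 + 2.99 + 1.12 + 1.66 + 1.89 = 9.86
Average = 9.86 / 5 = 1.97 mm


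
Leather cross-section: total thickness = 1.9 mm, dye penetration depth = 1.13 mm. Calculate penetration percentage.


59.5%

Penetration% = 1.13 / 1.9 x 100
Penetration = 59.5%


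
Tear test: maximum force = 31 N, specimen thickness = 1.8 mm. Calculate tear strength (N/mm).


17.2 N/mm

Tear strength = force / thickness
Tear = 31 / 1.8 = 17.2 N/mm


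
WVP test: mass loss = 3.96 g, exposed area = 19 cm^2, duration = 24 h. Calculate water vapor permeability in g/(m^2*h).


WVP = mass_loss / (area x time) x 10000
WVP = 3.96 / (19 x 24) x 10000
WVP = 3.96 / 456 x 10000 = 86.84 g/(m^2*h)


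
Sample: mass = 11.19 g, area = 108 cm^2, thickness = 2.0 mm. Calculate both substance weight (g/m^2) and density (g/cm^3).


SW = 11.19 / 108 x 10000 = 1036.1 g/m^2
Volume = 108 x 2.0 / 10 = 21.60 cm^3
Density = 11.19 / 21.60 = 0.518 g/cm^3


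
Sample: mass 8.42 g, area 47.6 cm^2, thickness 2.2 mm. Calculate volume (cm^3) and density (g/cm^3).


Volume = 10.472 cm^3
Density = 0.804 g/cm^3

Thickness in cm = 2.2 / 10 = 0.22 cm
Volume = 47.6 x 0.22 = 10.472 cm^3
Density = 8.42 / 10.472 = 0.804 g/cm^3


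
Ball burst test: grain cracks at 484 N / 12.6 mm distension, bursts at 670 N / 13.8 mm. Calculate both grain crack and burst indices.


Crack index = 38.4 N/mm
Burst index = 48.6 N/mm


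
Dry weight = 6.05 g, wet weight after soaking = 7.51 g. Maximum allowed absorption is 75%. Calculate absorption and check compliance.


WA = (7.51 - 6.05) / 6.05 x 100 = 24.1%
Maximum allowed: 75%
Compliant: Yes


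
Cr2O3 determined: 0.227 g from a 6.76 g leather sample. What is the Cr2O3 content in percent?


Cr2O3% = 0.227 / 6.76 x 100
Cr2O3% = 3.36%


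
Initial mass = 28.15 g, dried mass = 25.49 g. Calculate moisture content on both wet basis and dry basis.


Moisture lost = 28.15 - 25.49 = 2.66 g
Wet basis MC = 2.66 / 28.15 x 100 = 9.4%
Dry basis MC = 2.66 / 25.49 x 100 = 10.4%


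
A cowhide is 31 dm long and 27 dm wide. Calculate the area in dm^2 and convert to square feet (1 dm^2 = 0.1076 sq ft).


837 dm^2
90.06 sq ft

Area = 31 x 27 = 837 dm^2
Conversion: 837 x 0.1076 = 90.06 sq ft


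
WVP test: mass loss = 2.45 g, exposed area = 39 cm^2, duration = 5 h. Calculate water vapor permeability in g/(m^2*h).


WVP = mass_loss / (area x time) x 10000
WVP = 2.45 / (39 x 5) x 10000
WVP = 2.45 / 195 x 10000 = 125.64 g/(m^2*h)


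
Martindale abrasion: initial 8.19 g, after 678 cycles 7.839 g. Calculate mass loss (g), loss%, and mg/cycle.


Loss = 8.19 - 7.839 = 0.351 g
Loss% = 0.351 / 8.19 x 100 = 4.29%
Rate = 0.351 / 678 x 1000 = 0.518 mg/cycle


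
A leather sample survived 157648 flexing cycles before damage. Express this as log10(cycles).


log10(157648) = 5.20


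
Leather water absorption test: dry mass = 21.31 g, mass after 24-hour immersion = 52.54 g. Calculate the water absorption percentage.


Water absorbed = 52.54 - 21.31 = 31.23 g
WA% = 31.23 / 21.31 x 100 = 146.6%


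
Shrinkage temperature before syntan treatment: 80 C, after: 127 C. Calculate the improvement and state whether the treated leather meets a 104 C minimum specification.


Improvement = 127 - 80 = 47 C
Spec check: 127 C >= 104 C? Yes


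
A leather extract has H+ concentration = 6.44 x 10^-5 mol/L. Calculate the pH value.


pH = 4.19


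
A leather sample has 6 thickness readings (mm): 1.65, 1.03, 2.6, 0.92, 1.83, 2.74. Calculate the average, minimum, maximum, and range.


Sum = 10.77
Average = 10.77 / 6 = 1.80 mm
Minimum = 0.92 mm
Maximum = 2.74 mm
Range = 2.74 - 0.92 = 1.82 mm


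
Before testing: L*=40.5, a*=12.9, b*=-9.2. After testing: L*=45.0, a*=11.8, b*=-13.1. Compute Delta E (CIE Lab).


Delta E = 6.06

dL = 45.0 - 40.5 = 4.5
da = 11.8 - 12.9 = -1.1
db = -13.1 - (-9.2) = -3.9
dE = sqrt((4.5)^2 + (-1.1)^2 + (-3.9)^2) = 6.06


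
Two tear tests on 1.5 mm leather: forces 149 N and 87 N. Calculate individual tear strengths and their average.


Tear 1 = 99.3 N/mm
Tear 2 = 58.0 N/mm
Average = 78.7 N/mm


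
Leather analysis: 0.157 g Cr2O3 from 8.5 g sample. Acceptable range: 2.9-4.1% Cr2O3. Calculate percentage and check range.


Cr2O3 = 1.85%
Within range: No

Cr2O3% = 0.157 / 8.5 x 100 = 1.85%
Acceptable range: 2.9 to 4.1%
Within range: No


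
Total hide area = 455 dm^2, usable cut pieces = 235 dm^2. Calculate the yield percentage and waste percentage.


Yield = 51.6%
Waste = 48.4%

Yield = 235 / 455 x 100 = 51.6%
Waste = 455 - 235 = 220 dm^2
Waste% = 100 - 51.6 = 48.4%


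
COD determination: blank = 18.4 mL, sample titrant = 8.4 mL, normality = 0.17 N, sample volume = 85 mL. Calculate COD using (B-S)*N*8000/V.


160.0 mg/L

COD = (18.4 - 8.4) x 0.17 x 8000 / 85
COD = 10.0 x 0.17 x 8000 / 85
COD = 160.0 mg/L


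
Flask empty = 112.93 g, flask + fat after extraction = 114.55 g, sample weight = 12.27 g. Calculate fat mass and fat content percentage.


Fat mass = 1.62 g
Fat content = 13.2%


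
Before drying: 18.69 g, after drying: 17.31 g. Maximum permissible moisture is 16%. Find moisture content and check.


MC = (18.69 - 17.31) / 18.69 x 100 = 7.4%
Maximum: 16%
Acceptable: Yes


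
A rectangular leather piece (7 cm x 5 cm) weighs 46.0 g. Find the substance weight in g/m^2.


Area = 7 x 5 = 35 cm^2
SW = 46.0 / 35 x 10000 = 13142.9 g/m^2


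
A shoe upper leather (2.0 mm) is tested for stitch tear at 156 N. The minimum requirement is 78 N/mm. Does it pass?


STS = 78.0 N/mm
Passes: Yes

STS = 156 / 2.0 = 78.0 N/mm
Minimum required: 78 N/mm
Passes: Yes


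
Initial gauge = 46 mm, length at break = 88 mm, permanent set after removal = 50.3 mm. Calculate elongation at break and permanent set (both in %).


Elongation at break = (88 - 46) / 46 x 100 = 91.3%
Permanent set = (50.3 - 46) / 46 x 100 = 9.3%


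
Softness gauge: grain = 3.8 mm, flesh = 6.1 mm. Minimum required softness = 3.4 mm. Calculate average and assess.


Average = (3.8 + 6.1) / 2 = 4.95 mm
Minimum = 3.4 mm
Meets requirement: Yes


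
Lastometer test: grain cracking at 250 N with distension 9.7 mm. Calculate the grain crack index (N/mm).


Grain crack index = force / distension
Index = 250 / 9.7 = 25.8 N/mm


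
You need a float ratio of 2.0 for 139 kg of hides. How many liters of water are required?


278.0 L

Water = hide weight x target ratio
Water = 139 x 2.0 = 278.0 L


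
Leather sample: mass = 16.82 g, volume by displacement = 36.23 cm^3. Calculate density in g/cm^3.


Density = mass / volume
Density = 16.82 / 36.23 = 0.464 g/cm^3


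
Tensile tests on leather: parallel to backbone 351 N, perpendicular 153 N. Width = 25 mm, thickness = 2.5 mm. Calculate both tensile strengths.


Parallel = 5.62 N/mm^2
Perpendicular = 2.45 N/mm^2

Area = 25 x 2.5 = 62.5 mm^2
TS (parallel) = 351 / 62.5 = 5.62 N/mm^2
TS (perpendicular) = 153 / 62.5 = 2.45 N/mm^2


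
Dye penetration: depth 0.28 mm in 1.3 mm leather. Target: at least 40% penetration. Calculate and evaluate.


Penetration = 21.5%
Meets target: No


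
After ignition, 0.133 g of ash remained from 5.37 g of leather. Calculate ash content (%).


Ash% = 0.133 / 5.37 x 100
Ash% = 2.48%


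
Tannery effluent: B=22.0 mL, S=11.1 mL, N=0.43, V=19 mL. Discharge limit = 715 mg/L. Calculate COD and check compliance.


COD = (22.0 - 11.1) x 0.43 x 8000 / 19 = 1973.5 mg/L
Limit: 715 mg/L
Compliant: No


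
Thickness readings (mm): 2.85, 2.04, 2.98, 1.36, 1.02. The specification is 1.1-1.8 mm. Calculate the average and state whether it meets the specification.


Sum = 10.25
Average = 10.25 / 5 = 2.05 mm
Specification range: 1.1 to 1.8 mm
Within spec: No


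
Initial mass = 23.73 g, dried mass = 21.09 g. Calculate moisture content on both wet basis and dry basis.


Moisture lost = 23.73 - 21.09 = 2.64 g
Wet basis MC = 2.64 / 23.73 x 100 = 11.1%
Dry basis MC = 2.64 / 21.09 x 100 = 12.5%


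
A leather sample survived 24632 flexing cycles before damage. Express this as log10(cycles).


log10(24632) = 4.39


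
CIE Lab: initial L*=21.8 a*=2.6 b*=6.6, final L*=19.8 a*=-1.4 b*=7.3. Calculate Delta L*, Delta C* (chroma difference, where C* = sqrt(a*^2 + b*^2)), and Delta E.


Delta L* = 19.8 - 21.8 = -2.0
C1* = sqrt((2.6)^2 + (6.6)^2) = 7.094
C2* = sqrt((-1.4)^2 + (7.3)^2) = 7.433
Delta C* = 7.433 - 7.094 = 0.34
Delta E = sqrt((-2.0)^2 + (-4.0)^2 + (0.7)^2) = 4.53


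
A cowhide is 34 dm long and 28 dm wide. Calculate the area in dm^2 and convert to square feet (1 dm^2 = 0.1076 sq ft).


952 dm^2
102.44 sq ft


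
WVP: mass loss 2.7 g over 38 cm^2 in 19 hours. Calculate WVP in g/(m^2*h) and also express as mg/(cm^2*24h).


WVP = 37.40 g/(m^2*h)
Daily rate = 89.75 mg/(cm^2*24h)

WVP = 2.7 / (38 x 19) x 10000 = 37.40 g/(m^2*h)
Mass loss in mg = 2.7 x 1000 = 2700 mg
Per cm^2 per 24h in mg: 2700 x 24 / (38 x 19) = 64800 / 722 = 89.75 mg/(cm^2*24h)


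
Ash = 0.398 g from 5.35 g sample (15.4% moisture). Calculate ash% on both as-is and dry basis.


As-is ash% = 0.398 / 5.35 x 100 = 7.44%
Dry mass = 5.35 x (100 - 15.4) / 100 = 4.5261 g
Dry-basis ash% = 0.398 / 4.5261 x 100 = 8.79%


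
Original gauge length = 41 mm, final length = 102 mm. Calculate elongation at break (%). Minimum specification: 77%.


Extension = 102 - 41 = 61 mm
Elongation = 61 / 41 x 100 = 148.8%
Minimum required: 77%
Meets specification: Yes


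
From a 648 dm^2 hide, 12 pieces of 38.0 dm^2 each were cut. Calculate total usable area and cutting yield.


Usable area = 456.0 dm^2
Yield = 70.4%

Total usable = 12 x 38.0 = 456.0 dm^2
Yield = 456.0 / 648 x 100 = 70.4%


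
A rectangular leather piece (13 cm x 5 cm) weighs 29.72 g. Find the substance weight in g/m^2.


4572.3 g/m^2

Area = 13 x 5 = 65 cm^2
SW = 29.72 / 65 x 10000 = 4572.3 g/m^2


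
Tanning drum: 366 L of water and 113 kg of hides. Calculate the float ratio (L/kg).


Float ratio = water / hide weight
Ratio = 366 / 113 = 3.2


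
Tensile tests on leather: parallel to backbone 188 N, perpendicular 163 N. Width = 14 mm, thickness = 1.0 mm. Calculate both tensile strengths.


Parallel = 13.43 N/mm^2
Perpendicular = 11.64 N/mm^2


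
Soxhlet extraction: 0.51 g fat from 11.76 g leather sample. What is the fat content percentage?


Fat content = 0.51 / 11.76 x 100
Fat = 4.3%


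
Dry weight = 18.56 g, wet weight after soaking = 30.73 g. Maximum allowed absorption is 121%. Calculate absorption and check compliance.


Absorption = 65.6%
Compliant: Yes


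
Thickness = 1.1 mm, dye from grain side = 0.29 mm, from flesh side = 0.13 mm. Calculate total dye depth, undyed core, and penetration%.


Total dyed = 0.29 + 0.13 = 0.42 mm
Undyed core = 1.1 - 0.42 = 0.68 mm
Penetration = 0.42 / 1.1 x 100 = 38.2%


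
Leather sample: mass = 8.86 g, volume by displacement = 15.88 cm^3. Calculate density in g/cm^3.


Density = mass / volume
Density = 8.86 / 15.88 = 0.558 g/cm^3


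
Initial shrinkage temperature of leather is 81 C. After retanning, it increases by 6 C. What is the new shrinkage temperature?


New Ts = 81 + 6 = 87 C


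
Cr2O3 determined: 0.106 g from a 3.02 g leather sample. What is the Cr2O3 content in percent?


Cr2O3% = 0.106 / 3.02 x 100
Cr2O3% = 3.51%


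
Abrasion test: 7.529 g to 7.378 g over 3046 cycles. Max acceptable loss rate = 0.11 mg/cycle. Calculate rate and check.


Rate = 0.050 mg/cycle
Passes: Yes


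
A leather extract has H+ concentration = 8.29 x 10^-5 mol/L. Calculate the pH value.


pH = -log10[H+]
pH = -log10(8.29 x 10^-5) = 4.08


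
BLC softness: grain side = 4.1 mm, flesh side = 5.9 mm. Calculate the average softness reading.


Average = (4.1 + 5.9) / 2
Average = 5.00 mm


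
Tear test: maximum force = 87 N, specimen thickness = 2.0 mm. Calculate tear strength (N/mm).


Tear strength = force / thickness
Tear = 87 / 2.0 = 43.5 N/mm


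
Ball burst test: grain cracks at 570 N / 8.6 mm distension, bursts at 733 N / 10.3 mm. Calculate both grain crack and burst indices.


Crack index = 570 / 8.6 = 66.3 N/mm
Burst index = 733 / 10.3 = 71.2 N/mm


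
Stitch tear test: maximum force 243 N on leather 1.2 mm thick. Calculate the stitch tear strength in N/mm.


Stitch tear strength = force / thickness
STS = 243 / 1.2 = 202.5 N/mm


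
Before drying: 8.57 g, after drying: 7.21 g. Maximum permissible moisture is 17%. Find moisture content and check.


MC = (8.57 - 7.21) / 8.57 x 100 = 15.9%
Maximum: 17%
Acceptable: Yes


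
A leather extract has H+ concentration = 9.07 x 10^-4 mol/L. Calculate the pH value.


pH = -log10[H+]
pH = -log10(9.07 x 10^-4) = 3.04


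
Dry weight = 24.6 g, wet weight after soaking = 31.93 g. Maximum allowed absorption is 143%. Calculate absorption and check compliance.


Absorption = 29.8%
Compliant: Yes

WA = (31.93 - 24.6) / 24.6 x 100 = 29.8%
Maximum allowed: 143%
Compliant: Yes


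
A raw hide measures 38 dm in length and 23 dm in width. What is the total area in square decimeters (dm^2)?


874 dm^2

Area = length x width
Area = 38 x 23 = 874 dm^2


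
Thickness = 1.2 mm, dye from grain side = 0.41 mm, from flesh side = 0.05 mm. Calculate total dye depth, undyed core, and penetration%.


Total dyed = 0.46 mm
Undyed core = 0.74 mm
Penetration = 38.3%

Total dyed = 0.41 + 0.05 = 0.46 mm
Undyed core = 1.2 - 0.46 = 0.74 mm
Penetration = 0.46 / 1.2 x 100 = 38.3%


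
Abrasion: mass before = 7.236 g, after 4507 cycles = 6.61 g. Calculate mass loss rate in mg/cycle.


Mass loss = 7.236 - 6.61 = 0.626 g
Rate = 0.626 / 4507 x 1000 = 0.139 mg/cycle


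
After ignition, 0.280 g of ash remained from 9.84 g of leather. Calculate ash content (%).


2.85%

Ash% = 0.280 / 9.84 x 100
Ash% = 2.85%


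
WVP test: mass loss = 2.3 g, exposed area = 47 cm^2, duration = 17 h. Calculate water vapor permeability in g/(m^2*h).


28.79 g/(m^2*h)


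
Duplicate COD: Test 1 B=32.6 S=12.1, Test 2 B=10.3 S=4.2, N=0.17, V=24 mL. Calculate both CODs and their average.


COD1 = (32.6 - 12.1) x 0.17 x 8000 / 24 = 1161.7 mg/L
COD2 = (10.3 - 4.2) x 0.17 x 8000 / 24 = 345.7 mg/L
Average = (1161.7 + 345.7) / 2 = 753.7 mg/L


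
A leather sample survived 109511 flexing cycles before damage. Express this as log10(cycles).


log10(109511) = 5.04


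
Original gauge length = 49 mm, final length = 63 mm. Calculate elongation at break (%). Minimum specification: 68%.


Elongation = 28.6%
Meets spec: No


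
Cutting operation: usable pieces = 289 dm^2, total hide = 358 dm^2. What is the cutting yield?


80.7%

Yield = usable / total x 100
Yield = 289 / 358 x 100 = 80.7%


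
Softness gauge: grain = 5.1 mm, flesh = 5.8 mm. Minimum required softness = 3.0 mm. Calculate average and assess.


Average = (5.1 + 5.8) / 2 = 5.45 mm
Minimum = 3.0 mm
Meets requirement: Yes


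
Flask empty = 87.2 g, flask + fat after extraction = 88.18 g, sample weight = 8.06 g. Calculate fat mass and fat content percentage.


Fat mass = 88.18 - 87.2 = 0.98 g
Fat% = 0.98 / 8.06 x 100 = 12.2%


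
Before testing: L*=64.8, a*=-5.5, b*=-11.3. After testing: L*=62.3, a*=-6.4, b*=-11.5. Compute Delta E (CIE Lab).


dL = 62.3 - 64.8 = -2.5
da = -6.4 - (-5.5) = -0.9
db = -11.5 - (-11.3) = -0.2
dE = sqrt((-2.5)^2 + (-0.9)^2 + (-0.2)^2) = 2.66


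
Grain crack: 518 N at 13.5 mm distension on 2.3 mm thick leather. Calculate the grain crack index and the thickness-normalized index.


Crack index = 518 / 13.5 = 38.4 N/mm
Normalized = 38.4 / 2.3 = 16.7 N/mm per mm


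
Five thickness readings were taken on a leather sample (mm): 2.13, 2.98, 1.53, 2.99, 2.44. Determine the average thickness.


2.41 mm

Sum = 2.13 + 2.98 + 1.53 + 2.99 + 2.44 = 12.07
Average = 12.07 / 5 = 2.41 mm


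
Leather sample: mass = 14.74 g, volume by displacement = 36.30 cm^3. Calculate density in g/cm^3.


0.406 g/cm^3

Density = mass / volume
Density = 14.74 / 36.30 = 0.406 g/cm^3


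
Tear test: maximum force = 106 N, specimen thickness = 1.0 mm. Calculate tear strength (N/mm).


106.0 N/mm

Tear strength = force / thickness
Tear = 106 / 1.0 = 106.0 N/mm


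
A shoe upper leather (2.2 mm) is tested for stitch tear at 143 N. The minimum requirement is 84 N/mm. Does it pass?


STS = 143 / 2.2 = 65.0 N/mm
Minimum required: 84 N/mm
Passes: No


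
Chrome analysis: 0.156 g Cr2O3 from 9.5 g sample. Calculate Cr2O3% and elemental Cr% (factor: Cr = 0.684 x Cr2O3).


Cr2O3 = 1.64%
Cr = 1.12%


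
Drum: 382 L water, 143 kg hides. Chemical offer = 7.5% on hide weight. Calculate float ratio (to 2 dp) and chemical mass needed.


Float ratio = 2.67
Chemical needed = 10.725 kg

Float ratio = 382 / 143 = 2.67
Chemical = 143 x 7.5 / 100 = 10.725 kg


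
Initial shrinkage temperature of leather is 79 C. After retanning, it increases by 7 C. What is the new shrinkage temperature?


86 C


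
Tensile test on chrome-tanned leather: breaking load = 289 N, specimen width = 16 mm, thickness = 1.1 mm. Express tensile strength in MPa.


16.42 MPa


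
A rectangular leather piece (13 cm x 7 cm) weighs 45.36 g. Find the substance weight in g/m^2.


Area = 13 x 7 = 91 cm^2
SW = 45.36 / 91 x 10000 = 4984.6 g/m^2


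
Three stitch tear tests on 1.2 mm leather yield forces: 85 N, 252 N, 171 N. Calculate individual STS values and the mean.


STS1 = 70.8 N/mm
STS2 = 210.0 N/mm
STS3 = 142.5 N/mm
Mean = 141.1 N/mm

STS1 = 85 / 1.2 = 70.8 N/mm
STS2 = 252 / 1.2 = 210.0 N/mm
STS3 = 171 / 1.2 = 142.5 N/mm
Mean = (70.8 + 210.0 + 142.5) / 3 = 141.1 N/mm


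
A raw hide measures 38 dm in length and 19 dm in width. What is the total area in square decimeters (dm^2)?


722 dm^2

Area = length x width
Area = 38 x 19 = 722 dm^2


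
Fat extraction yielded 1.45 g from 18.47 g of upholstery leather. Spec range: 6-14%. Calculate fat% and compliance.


Fat% = 1.45 / 18.47 x 100 = 7.9%
Spec range: 6-14%
Compliant: Yes


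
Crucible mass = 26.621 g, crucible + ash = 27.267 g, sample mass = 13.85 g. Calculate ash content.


Ash mass = 27.267 - 26.621 = 0.646 g
Ash% = 0.646 / 13.85 x 100 = 4.66%


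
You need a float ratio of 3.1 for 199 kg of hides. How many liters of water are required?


Water = hide weight x target ratio
Water = 199 x 3.1 = 616.9 L


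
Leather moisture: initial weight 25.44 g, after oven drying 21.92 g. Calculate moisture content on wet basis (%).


Moisture = 25.44 - 21.92 = 3.52 g
MC = 3.52 / 25.44 x 100 = 13.8%


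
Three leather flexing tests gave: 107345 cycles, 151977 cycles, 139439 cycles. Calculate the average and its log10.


Average = (107345 + 151977 + 139439) / 3 = 132920 cycles
log10(132920) = 5.12


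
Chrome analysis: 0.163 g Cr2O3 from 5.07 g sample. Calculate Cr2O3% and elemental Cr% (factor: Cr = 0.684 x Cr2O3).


Cr2O3% = 0.163 / 5.07 x 100 = 3.21%
Cr% = 3.21 x 0.684 = 2.20%


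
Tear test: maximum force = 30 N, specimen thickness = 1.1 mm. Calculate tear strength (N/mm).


27.3 N/mm

Tear strength = force / thickness
Tear = 30 / 1.1 = 27.3 N/mm


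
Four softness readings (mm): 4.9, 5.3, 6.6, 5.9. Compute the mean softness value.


5.68 mm

Sum = 4.9 + 5.3 + 6.6 + 5.9
Mean = 22.7 / 4 = 5.68 mm


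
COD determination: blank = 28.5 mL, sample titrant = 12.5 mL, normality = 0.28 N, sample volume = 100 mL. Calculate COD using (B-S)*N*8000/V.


COD = (28.5 - 12.5) x 0.28 x 8000 / 100
COD = 16.0 x 0.28 x 8000 / 100
COD = 358.4 mg/L


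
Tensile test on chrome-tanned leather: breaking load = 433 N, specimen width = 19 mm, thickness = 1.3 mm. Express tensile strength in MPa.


17.53 MPa

Cross-section = 19 x 1.3 = 24.7 mm^2
TS = 433 / 24.7 = 17.53 MPa
(1 N/mm^2 = 1 MPa)


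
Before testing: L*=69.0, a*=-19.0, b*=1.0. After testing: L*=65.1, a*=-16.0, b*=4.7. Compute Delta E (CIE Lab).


Delta E = 6.16

dL = 65.1 - 69.0 = -3.9
da = -16.0 - (-19.0) = 3.0
db = 4.7 - 1.0 = 3.7
dE = sqrt((-3.9)^2 + (3.0)^2 + (3.7)^2) = 6.16


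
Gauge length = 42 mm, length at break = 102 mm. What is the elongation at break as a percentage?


Extension = 102 - 42 = 60 mm
Elongation = 60 / 42 x 100 = 142.9%


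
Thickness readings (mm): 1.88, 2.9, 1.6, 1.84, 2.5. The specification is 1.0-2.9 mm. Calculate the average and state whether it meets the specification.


Sum = 10.72
Average = 10.72 / 5 = 2.14 mm
Specification range: 1.0 to 2.9 mm
Within spec: Yes


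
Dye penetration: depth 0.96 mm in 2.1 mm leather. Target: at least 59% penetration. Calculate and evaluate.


Penetration = 45.7%
Meets target: No

Penetration = 0.96 / 2.1 x 100 = 45.7%
Target: 59%
Meets target: No


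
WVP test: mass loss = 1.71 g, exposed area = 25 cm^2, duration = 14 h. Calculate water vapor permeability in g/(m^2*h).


48.86 g/(m^2*h)

WVP = mass_loss / (area x time) x 10000
WVP = 1.71 / (25 x 14) x 10000
WVP = 1.71 / 350 x 10000 = 48.86 g/(m^2*h)


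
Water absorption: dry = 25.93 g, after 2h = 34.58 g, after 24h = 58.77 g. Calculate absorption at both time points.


WA (2h) = (34.58 - 25.93) / 25.93 x 100 = 33.4%
WA (24h) = (58.77 - 25.93) / 25.93 x 100 = 126.6%


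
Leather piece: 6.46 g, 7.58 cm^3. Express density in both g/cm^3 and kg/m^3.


Density = 6.46 / 7.58 = 0.852 g/cm^3
Convert: 0.852 x 1000 = 852 kg/m^3


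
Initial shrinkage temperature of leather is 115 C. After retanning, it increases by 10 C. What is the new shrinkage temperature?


New Ts = 115 + 10 = 125 C


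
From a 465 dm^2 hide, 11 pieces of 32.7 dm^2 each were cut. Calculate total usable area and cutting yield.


Total usable = 11 x 32.7 = 359.7 dm^2
Yield = 359.7 / 465 x 100 = 77.4%


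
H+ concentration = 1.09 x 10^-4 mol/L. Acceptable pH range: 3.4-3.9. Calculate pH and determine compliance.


pH = 3.96
Compliant: No

pH = -log10(1.09 x 10^-4) = 3.96
Range: 3.4 to 3.9
Compliant: No


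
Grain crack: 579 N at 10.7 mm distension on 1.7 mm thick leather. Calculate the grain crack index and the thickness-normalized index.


Crack index = 579 / 10.7 = 54.1 N/mm
Normalized = 54.1 / 1.7 = 31.8 N/mm per mm


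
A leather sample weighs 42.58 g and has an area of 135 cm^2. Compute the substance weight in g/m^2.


Substance weight = mass / area x 10000
SW = 42.58 / 135 x 10000
SW = 3154.1 g/m^2


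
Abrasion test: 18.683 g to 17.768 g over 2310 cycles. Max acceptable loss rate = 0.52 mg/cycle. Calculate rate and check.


Rate = 0.396 mg/cycle
Passes: Yes


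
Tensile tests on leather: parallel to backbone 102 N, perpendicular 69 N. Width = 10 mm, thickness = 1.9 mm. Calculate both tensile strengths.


Parallel = 5.37 N/mm^2
Perpendicular = 3.63 N/mm^2

Area = 10 x 1.9 = 19.0 mm^2
TS (parallel) = 102 / 19.0 = 5.37 N/mm^2
TS (perpendicular) = 69 / 19.0 = 3.63 N/mm^2


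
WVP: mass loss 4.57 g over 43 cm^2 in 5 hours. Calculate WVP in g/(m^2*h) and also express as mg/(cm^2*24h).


WVP = 212.56 g/(m^2*h)
Daily rate = 510.14 mg/(cm^2*24h)


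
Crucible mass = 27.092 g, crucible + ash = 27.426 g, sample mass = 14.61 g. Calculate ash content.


Ash mass = 0.334 g
Ash content = 2.29%


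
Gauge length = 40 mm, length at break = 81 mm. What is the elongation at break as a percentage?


Extension = 81 - 40 = 41 mm
Elongation = 41 / 40 x 100 = 102.5%


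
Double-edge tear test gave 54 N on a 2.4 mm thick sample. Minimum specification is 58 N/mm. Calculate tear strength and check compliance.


Tear strength = 54 / 2.4 = 22.5 N/mm
Required minimum = 58 N/mm
Compliant: No


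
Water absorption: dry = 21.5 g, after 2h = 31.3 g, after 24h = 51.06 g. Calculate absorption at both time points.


2h absorption = 45.6%
24h absorption = 137.5%

WA (2h) = (31.3 - 21.5) / 21.5 x 100 = 45.6%
WA (24h) = (51.06 - 21.5) / 21.5 x 100 = 137.5%


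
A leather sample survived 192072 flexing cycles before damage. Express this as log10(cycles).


log10(192072) = 5.28


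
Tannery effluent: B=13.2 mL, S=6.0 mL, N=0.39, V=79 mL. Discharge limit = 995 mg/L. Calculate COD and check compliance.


COD = 284.4 mg/L
Compliant: Yes

COD = (13.2 - 6.0) x 0.39 x 8000 / 79 = 284.4 mg/L
Limit: 995 mg/L
Compliant: Yes


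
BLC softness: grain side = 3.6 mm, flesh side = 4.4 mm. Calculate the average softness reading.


Average = (3.6 + 4.4) / 2
Average = 4.00 mm


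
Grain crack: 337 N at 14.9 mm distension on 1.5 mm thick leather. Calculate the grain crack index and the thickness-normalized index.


Crack index = 337 / 14.9 = 22.6 N/mm
Normalized = 22.6 / 1.5 = 15.1 N/mm per mm


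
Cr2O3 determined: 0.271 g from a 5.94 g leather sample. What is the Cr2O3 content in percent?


4.56%

Cr2O3% = 0.271 / 5.94 x 100
Cr2O3% = 4.56%


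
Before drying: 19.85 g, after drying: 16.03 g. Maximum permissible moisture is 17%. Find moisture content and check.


Moisture content = 19.2%
Acceptable: No


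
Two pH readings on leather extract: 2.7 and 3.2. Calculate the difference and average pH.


Difference = |2.7 - 3.2| = 0.5
Average = (2.7 + 3.2) / 2 = 2.95


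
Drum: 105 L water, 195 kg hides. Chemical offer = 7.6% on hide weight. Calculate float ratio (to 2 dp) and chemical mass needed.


Float ratio = 0.54
Chemical needed = 14.82 kg

Float ratio = 105 / 195 = 0.54
Chemical = 195 x 7.6 / 100 = 14.82 kg


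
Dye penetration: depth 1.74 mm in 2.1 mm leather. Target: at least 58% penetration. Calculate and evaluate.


Penetration = 1.74 / 2.1 x 100 = 82.9%
Target: 58%
Meets target: Yes


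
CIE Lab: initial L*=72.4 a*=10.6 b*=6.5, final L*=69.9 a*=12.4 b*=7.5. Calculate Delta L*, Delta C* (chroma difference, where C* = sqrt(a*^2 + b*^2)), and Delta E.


Delta L* = -2.5
Delta C* = 2.06
Delta E = 3.24

Delta L* = 69.9 - 72.4 = -2.5
C1* = sqrt((10.6)^2 + (6.5)^2) = 12.434
C2* = sqrt((12.4)^2 + (7.5)^2) = 14.492
Delta C* = 14.492 - 12.434 = 2.06
Delta E = sqrt((-2.5)^2 + (1.8)^2 + (1.0)^2) = 3.24


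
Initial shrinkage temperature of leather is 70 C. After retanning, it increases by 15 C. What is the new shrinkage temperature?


New Ts = 70 + 15 = 85 C


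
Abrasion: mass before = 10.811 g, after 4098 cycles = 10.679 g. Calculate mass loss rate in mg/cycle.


Mass loss = 10.811 - 10.679 = 0.132 g
Rate = 0.132 / 4098 x 1000 = 0.032 mg/cycle


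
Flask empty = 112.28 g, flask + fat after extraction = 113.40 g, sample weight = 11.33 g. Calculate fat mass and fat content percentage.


Fat mass = 1.12 g
Fat content = 9.9%

Fat mass = 113.40 - 112.28 = 1.12 g
Fat% = 1.12 / 11.33 x 100 = 9.9%


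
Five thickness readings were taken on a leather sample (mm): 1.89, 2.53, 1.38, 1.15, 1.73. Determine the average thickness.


Sum = 1.89 + 2.53 + 1.38 + 1.15 + 1.73 = 8.68
Average = 8.68 / 5 = 1.74 mm


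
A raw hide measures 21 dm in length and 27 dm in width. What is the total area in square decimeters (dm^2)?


Area = length x width
Area = 21 x 27 = 567 dm^2


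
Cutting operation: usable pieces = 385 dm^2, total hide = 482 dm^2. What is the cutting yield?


79.9%


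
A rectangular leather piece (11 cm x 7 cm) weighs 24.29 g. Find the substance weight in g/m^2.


3154.5 g/m^2


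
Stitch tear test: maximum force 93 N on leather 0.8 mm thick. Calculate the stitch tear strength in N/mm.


116.3 N/mm

Stitch tear strength = force / thickness
STS = 93 / 0.8 = 116.3 N/mm


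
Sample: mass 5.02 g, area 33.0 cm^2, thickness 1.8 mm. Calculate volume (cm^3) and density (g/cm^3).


Thickness in cm = 1.8 / 10 = 0.18 cm
Volume = 33.0 x 0.18 = 5.940 cm^3
Density = 5.02 / 5.940 = 0.845 g/cm^3


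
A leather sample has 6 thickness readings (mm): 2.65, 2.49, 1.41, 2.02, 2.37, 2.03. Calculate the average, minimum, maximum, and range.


Average = 2.16 mm
Min = 1.41 mm
Max = 2.65 mm
Range = 1.24 mm


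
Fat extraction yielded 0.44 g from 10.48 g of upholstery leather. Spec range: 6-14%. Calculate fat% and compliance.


Fat% = 0.44 / 10.48 x 100 = 4.2%
Spec range: 6-14%
Compliant: No


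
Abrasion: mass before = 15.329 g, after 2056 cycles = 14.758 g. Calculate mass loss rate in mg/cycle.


0.278 mg/cycle


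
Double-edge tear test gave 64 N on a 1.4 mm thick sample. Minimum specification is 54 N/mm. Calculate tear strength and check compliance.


Tear strength = 45.7 N/mm
Compliant: No


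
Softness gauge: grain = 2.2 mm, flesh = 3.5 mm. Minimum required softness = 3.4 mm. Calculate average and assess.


Average softness = 2.85 mm
Meets requirement: No

Average = (2.2 + 3.5) / 2 = 2.85 mm
Minimum = 3.4 mm
Meets requirement: No


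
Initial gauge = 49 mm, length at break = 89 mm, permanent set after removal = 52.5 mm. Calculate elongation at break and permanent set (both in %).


Elongation at break = (89 - 49) / 49 x 100 = 81.6%
Permanent set = (52.5 - 49) / 49 x 100 = 7.1%


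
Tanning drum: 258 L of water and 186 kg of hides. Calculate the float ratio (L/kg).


1.4

Float ratio = water / hide weight
Ratio = 258 / 186 = 1.4


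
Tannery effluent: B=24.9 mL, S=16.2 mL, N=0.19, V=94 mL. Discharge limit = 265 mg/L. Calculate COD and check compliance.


COD = (24.9 - 16.2) x 0.19 x 8000 / 94 = 140.7 mg/L
Limit: 265 mg/L
Compliant: Yes


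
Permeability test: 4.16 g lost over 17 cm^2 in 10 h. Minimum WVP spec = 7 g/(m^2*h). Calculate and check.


WVP = 4.16 / (17 x 10) x 10000 = 244.71 g/(m^2*h)
Minimum: 7 g/(m^2*h)
Meets spec: Yes


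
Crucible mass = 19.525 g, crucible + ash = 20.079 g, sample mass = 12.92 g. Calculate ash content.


Ash mass = 20.079 - 19.525 = 0.554 g
Ash% = 0.554 / 12.92 x 100 = 4.29%


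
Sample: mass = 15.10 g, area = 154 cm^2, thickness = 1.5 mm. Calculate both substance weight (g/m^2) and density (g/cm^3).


SW = 15.10 / 154 x 10000 = 980.5 g/m^2
Volume = 154 x 1.5 / 10 = 23.10 cm^3
Density = 15.10 / 23.10 = 0.654 g/cm^3


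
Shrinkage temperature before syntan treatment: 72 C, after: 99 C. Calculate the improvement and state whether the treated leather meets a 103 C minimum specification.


Improvement = 27 C
Meets 103 C spec: No


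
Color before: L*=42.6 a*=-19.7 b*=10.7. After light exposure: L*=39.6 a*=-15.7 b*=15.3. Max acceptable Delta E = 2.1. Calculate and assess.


Delta E = 6.79
Passes: No

dL = -3.0, da = 4.0, db = 4.6
dE = sqrt((-3.0)^2 + (4.0)^2 + (4.6)^2) = 6.79
Max = 2.1
Passes: No


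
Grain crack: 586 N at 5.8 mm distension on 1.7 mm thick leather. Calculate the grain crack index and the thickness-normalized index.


Crack index = 101.0 N/mm
Normalized index = 59.4 N/mm per mm


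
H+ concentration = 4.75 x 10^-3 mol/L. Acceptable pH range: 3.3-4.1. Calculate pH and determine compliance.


pH = 2.32
Compliant: No

pH = -log10(4.75 x 10^-3) = 2.32
Range: 3.3 to 4.1
Compliant: No


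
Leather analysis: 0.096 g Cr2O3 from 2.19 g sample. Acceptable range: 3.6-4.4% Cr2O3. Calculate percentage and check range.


Cr2O3% = 0.096 / 2.19 x 100 = 4.38%
Acceptable range: 3.6 to 4.4%
Within range: Yes


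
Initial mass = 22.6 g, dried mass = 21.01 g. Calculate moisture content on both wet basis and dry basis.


Moisture lost = 22.6 - 21.01 = 1.59 g
Wet basis MC = 1.59 / 22.6 x 100 = 7.0%
Dry basis MC = 1.59 / 21.01 x 100 = 7.6%


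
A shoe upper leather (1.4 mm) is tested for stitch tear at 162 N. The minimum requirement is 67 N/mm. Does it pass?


STS = 162 / 1.4 = 115.7 N/mm
Minimum required: 67 N/mm
Passes: Yes


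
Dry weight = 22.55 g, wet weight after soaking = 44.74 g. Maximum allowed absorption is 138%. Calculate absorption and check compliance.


Absorption = 98.4%
Compliant: Yes


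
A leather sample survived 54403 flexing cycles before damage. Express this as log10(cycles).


4.74

log10(54403) = 4.74


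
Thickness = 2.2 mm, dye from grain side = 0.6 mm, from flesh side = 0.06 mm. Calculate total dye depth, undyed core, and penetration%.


Total dyed = 0.66 mm
Undyed core = 1.54 mm
Penetration = 30.0%


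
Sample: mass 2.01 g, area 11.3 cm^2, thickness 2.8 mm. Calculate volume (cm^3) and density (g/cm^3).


Volume = 3.164 cm^3
Density = 0.635 g/cm^3

Thickness in cm = 2.8 / 10 = 0.28 cm
Volume = 11.3 x 0.28 = 3.164 cm^3
Density = 2.01 / 3.164 = 0.635 g/cm^3


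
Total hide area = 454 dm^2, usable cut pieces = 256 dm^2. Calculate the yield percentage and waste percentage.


Yield = 56.4%
Waste = 43.6%

Yield = 256 / 454 x 100 = 56.4%
Waste = 454 - 256 = 198 dm^2
Waste% = 100 - 56.4 = 43.6%


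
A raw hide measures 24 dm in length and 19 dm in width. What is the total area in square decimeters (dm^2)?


456 dm^2


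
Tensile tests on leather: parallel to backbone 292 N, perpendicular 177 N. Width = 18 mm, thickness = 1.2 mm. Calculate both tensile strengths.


Area = 18 x 1.2 = 21.6 mm^2
TS (parallel) = 292 / 21.6 = 13.52 N/mm^2
TS (perpendicular) = 177 / 21.6 = 8.19 N/mm^2


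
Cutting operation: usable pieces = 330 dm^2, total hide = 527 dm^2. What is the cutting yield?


Yield = usable / total x 100
Yield = 330 / 527 x 100 = 62.6%


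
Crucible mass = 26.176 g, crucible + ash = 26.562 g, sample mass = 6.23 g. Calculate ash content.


Ash mass = 26.562 - 26.176 = 0.386 g
Ash% = 0.386 / 6.23 x 100 = 6.20%


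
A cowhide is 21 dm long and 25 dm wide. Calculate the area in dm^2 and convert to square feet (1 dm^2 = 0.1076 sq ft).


525 dm^2
56.49 sq ft

Area = 21 x 25 = 525 dm^2
Conversion: 525 x 0.1076 = 56.49 sq ft


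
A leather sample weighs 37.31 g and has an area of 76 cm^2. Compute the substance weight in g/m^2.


Substance weight = mass / area x 10000
SW = 37.31 / 76 x 10000
SW = 4909.2 g/m^2


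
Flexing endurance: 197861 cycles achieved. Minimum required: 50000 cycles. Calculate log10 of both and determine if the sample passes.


log10(197861) = 5.30
log10(50000) = 4.70
Passes: Yes


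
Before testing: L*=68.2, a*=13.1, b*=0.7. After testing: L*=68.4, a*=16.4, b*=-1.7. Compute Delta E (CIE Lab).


dL = 68.4 - 68.2 = 0.2
da = 16.4 - 13.1 = 3.3
db = -1.7 - 0.7 = -2.4
dE = sqrt((0.2)^2 + (3.3)^2 + (-2.4)^2) = 4.09


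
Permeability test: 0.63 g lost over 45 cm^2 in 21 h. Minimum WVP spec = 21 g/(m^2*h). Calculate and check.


WVP = 0.63 / (45 x 21) x 10000 = 6.67 g/(m^2*h)
Minimum: 21 g/(m^2*h)
Meets spec: No


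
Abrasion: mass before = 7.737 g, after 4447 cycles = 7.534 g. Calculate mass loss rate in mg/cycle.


Mass loss = 7.737 - 7.534 = 0.203 g
Rate = 0.203 / 4447 x 1000 = 0.046 mg/cycle


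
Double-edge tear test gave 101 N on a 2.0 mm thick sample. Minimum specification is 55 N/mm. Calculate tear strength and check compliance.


Tear strength = 50.5 N/mm
Compliant: No

Tear strength = 101 / 2.0 = 50.5 N/mm
Required minimum = 55 N/mm
Compliant: No


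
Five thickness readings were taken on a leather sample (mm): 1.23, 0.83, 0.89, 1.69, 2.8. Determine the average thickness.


1.49 mm


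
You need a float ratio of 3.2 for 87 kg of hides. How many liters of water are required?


278.4 L


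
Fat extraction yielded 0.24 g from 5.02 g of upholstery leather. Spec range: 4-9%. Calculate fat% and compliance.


Fat% = 0.24 / 5.02 x 100 = 4.8%
Spec range: 4-9%
Compliant: Yes


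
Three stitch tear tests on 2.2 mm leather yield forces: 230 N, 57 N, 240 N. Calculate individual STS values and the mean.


STS1 = 230 / 2.2 = 104.5 N/mm
STS2 = 57 / 2.2 = 25.9 N/mm
STS3 = 240 / 2.2 = 109.1 N/mm
Mean = (104.5 + 25.9 + 109.1) / 3 = 79.8 N/mm


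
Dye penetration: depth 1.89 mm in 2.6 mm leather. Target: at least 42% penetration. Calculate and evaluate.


Penetration = 72.7%
Meets target: Yes

Penetration = 1.89 / 2.6 x 100 = 72.7%
Target: 42%
Meets target: Yes


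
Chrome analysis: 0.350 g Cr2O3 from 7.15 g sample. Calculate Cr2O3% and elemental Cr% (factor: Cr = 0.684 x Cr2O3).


Cr2O3% = 0.350 / 7.15 x 100 = 4.90%
Cr% = 4.90 x 0.684 = 3.35%


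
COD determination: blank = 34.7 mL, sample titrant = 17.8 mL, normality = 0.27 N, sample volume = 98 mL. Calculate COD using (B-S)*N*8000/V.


COD = (34.7 - 17.8) x 0.27 x 8000 / 98
COD = 16.9 x 0.27 x 8000 / 98
COD = 372.5 mg/L


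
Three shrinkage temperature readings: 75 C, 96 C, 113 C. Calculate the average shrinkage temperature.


Average = (75 + 96 + 113) / 3
Average = 284 / 3 = 94.7 C


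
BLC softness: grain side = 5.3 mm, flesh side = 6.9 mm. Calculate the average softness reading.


Average = (5.3 + 6.9) / 2
Average = 6.10 mm


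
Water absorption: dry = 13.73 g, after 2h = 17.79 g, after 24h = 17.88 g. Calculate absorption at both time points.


2h absorption = 29.6%
24h absorption = 30.2%

WA (2h) = (17.79 - 13.73) / 13.73 x 100 = 29.6%
WA (24h) = (17.88 - 13.73) / 13.73 x 100 = 30.2%


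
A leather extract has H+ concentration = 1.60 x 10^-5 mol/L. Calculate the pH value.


pH = -log10[H+]
pH = -log10(1.60 x 10^-5) = 4.80


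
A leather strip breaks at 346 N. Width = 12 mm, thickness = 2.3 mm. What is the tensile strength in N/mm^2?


Cross-sectional area = 12 x 2.3 = 27.6 mm^2
Tensile strength = 346 / 27.6 = 12.54 N/mm^2


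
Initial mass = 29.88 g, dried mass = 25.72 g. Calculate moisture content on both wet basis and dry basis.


Wet basis = 13.9%
Dry basis = 16.2%

Moisture lost = 29.88 - 25.72 = 4.16 g
Wet basis MC = 4.16 / 29.88 x 100 = 13.9%
Dry basis MC = 4.16 / 25.72 x 100 = 16.2%


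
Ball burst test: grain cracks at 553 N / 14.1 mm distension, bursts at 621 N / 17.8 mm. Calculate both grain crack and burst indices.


Crack index = 39.2 N/mm
Burst index = 34.9 N/mm


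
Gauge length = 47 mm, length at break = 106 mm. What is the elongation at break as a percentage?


Extension = 106 - 47 = 59 mm
Elongation = 59 / 47 x 100 = 125.5%


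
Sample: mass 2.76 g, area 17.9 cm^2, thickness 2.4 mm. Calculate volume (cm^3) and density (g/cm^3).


Volume = 4.296 cm^3
Density = 0.642 g/cm^3

Thickness in cm = 2.4 / 10 = 0.24 cm
Volume = 17.9 x 0.24 = 4.296 cm^3
Density = 2.76 / 4.296 = 0.642 g/cm^3


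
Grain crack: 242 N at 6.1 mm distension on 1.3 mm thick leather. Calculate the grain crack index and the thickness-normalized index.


Crack index = 39.7 N/mm
Normalized index = 30.5 N/mm per mm


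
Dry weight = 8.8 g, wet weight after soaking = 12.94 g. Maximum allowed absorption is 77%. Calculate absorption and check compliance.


Absorption = 47.0%
Compliant: Yes

WA = (12.94 - 8.8) / 8.8 x 100 = 47.0%
Maximum allowed: 77%
Compliant: Yes


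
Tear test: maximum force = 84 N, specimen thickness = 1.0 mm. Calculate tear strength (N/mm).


84.0 N/mm

Tear strength = force / thickness
Tear = 84 / 1.0 = 84.0 N/mm


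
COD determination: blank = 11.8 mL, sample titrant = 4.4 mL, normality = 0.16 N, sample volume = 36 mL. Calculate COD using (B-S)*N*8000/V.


COD = (11.8 - 4.4) x 0.16 x 8000 / 36
COD = 7.4 x 0.16 x 8000 / 36
COD = 263.1 mg/L


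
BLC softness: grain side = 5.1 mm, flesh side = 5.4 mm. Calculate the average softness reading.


Average = (5.1 + 5.4) / 2
Average = 5.25 mm


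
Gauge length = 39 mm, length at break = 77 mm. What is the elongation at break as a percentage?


Extension = 77 - 39 = 38 mm
Elongation = 38 / 39 x 100 = 97.4%


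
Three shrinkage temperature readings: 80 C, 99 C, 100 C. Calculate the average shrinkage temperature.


93.0 C


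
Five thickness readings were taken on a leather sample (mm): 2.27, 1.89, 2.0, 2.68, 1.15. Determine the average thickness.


2.00 mm

Sum = 2.27 + 1.89 + 2.0 + 2.68 + 1.15 = 9.99
Average = 9.99 / 5 = 2.00 mm
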